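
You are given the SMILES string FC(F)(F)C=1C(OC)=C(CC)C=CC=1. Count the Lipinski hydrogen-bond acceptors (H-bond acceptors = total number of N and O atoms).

1

N atoms: 0; O atoms: 1.
Lipinski HBA = 0 + 1 = 1.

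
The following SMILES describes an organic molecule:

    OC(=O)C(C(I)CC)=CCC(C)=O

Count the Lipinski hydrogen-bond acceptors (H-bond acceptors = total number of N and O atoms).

N atoms: 0; O atoms: 3.
Lipinski HBA = 0 + 3 = 3.

3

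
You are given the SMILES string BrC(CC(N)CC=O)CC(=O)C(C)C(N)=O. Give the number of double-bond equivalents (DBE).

3

Degree of unsaturation = (number of rings) + (number of π bonds).
Ring closures in the SMILES: 0.
π bonds: 3 double bonds (each 1 DoU) → 3 DoU from unsaturation.
Total DoU = 0 + 3 = 3.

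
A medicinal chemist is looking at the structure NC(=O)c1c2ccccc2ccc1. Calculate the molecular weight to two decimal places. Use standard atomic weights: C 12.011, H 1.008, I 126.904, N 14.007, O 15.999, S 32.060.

171.20 g/mol

First, the molecular formula is C11H9NO (counting implicit H from valence).
  C: 11 × 12.011 = 132.121
  H: 9 × 1.008 = 9.072
  N: 1 × 14.007 = 14.007
  O: 1 × 15.999 = 15.999
Sum: 11×12.011 + 9×1.008 + 1×14.007 + 1×15.999 = 171.199 → 171.20 g/mol.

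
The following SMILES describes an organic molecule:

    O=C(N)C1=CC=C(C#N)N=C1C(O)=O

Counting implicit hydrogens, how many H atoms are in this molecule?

Walk through each heavy atom and fill implicit hydrogens from standard valence (C 4, N 3, O 2, S 2, halogen 1):
  atom 1: O, bond orders sum to 2 (valence 2) → 0 H
  atom 2: C, bond orders sum to 4 (valence 4) → 0 H
  atom 3: N, bond orders sum to 1 (valence 3) → 2 H
  atom 4: C, bond orders sum to 4 (valence 4) → 0 H
  atom 5: C, bond orders sum to 3 (valence 4) → 1 H
  atom 6: C, bond orders sum to 3 (valence 4) → 1 H
  atom 7: C, bond orders sum to 4 (valence 4) → 0 H
  atom 8: C, bond orders sum to 4 (valence 4) → 0 H
  atom 9: N, bond orders sum to 3 (valence 3) → 0 H
  atom 10: N, bond orders sum to 3 (valence 3) → 0 H
  atom 11: C, bond orders sum to 4 (valence 4) → 0 H
  atom 12: C, bond orders sum to 4 (valence 4) → 0 H
  atom 13: O, bond orders sum to 1 (valence 2) → 1 H
  atom 14: O, bond orders sum to 2 (valence 2) → 0 H
Total hydrogens: 5.

5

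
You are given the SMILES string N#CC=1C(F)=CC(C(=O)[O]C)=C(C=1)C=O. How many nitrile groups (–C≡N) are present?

The nitrile motif appears at heavy-atom position 2 in the SMILES.
Other groups present: 1 aldehyde, 1 ester.
Nitrile count: 1.

1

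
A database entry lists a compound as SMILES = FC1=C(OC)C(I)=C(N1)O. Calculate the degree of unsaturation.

3

Degree of unsaturation = (number of rings) + (number of π bonds).
Ring closures in the SMILES: 1.
π bonds: 2 double bonds (each 1 DoU) → 2 DoU from unsaturation.
Total DoU = 1 + 2 = 3.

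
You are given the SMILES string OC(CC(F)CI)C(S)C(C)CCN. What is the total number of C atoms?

Count every carbon token in the SMILES (each C, including those in ring-closure positions and inside branches).
Carbon count: 9.

9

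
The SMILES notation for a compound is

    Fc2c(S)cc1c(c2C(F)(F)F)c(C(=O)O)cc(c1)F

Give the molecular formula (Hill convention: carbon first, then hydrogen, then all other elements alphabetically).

C12H5F5O2S

Walk through each heavy atom and fill implicit hydrogens from standard valence (C 4, N 3, O 2, S 2, halogen 1); for lowercase aromatic atoms, an aromatic c carries 1 H when it has two neighbours and 0 H with three, and aromatic n carries 0 H:
  atom 1: F (halogen, monovalent) → 0 H
  atom 2: aromatic c, 3 neighbours → 0 H
  atom 3: aromatic c, 3 neighbours → 0 H
  atom 4: S, bond orders sum to 1 (valence 2) → 1 H
  atom 5: aromatic c, 2 neighbours → 1 H
  atom 6: aromatic c, 3 neighbours → 0 H
  atom 7: aromatic c, 3 neighbours → 0 H
  atom 8: aromatic c, 3 neighbours → 0 H
  atom 9: C, bond orders sum to 4 (valence 4) → 0 H
  atom 10: F (halogen, monovalent) → 0 H
  atom 11: F (halogen, monovalent) → 0 H
  atom 12: F (halogen, monovalent) → 0 H
  atom 13: aromatic c, 3 neighbours → 0 H
  atom 14: C, bond orders sum to 4 (valence 4) → 0 H
  atom 15: O, bond orders sum to 2 (valence 2) → 0 H
  atom 16: O, bond orders sum to 1 (valence 2) → 1 H
  atom 17: aromatic c, 2 neighbours → 1 H
  atom 18: aromatic c, 3 neighbours → 0 H
  atom 19: aromatic c, 2 neighbours → 1 H
  atom 20: F (halogen, monovalent) → 0 H
Totals → C:12, H:5, F:5, O:2, S:1.
In Hill order: C12H5F5O2S.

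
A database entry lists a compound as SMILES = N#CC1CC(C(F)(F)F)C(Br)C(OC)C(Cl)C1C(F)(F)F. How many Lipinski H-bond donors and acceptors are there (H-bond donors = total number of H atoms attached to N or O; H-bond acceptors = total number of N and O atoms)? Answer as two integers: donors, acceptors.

0, 2

Donors: find every N or O and count the H atoms it carries.
  atom 1 (N): bond orders sum to 3 → 0 H
  atom 13 (O): bond orders sum to 2 → 0 H
Lipinski HBD = 0.
Acceptors: N atoms = 1, O atoms = 1 → HBA = 2.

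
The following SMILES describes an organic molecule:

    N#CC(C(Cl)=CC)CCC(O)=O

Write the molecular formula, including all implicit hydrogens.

Walk through each heavy atom and fill implicit hydrogens from standard valence (C 4, N 3, O 2, S 2, halogen 1):
  atom 1: N, bond orders sum to 3 (valence 3) → 0 H
  atom 2: C, bond orders sum to 4 (valence 4) → 0 H
  atom 3: C, bond orders sum to 3 (valence 4) → 1 H
  atom 4: C, bond orders sum to 4 (valence 4) → 0 H
  atom 5: Cl (halogen, monovalent) → 0 H
  atom 6: C, bond orders sum to 3 (valence 4) → 1 H
  atom 7: C, bond orders sum to 1 (valence 4) → 3 H
  atom 8: C, bond orders sum to 2 (valence 4) → 2 H
  atom 9: C, bond orders sum to 2 (valence 4) → 2 H
  atom 10: C, bond orders sum to 4 (valence 4) → 0 H
  atom 11: O, bond orders sum to 1 (valence 2) → 1 H
  atom 12: O, bond orders sum to 2 (valence 2) → 0 H
Totals → C:8, H:10, Cl:1, N:1, O:2.

C8H10ClNO2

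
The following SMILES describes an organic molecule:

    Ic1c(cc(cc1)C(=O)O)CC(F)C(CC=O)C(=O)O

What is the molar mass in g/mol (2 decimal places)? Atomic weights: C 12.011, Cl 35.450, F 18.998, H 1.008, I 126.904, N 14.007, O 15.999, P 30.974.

394.14 g/mol

First, the molecular formula is C13H12FIO5 (counting implicit H from valence).
  C: 13 × 12.011 = 156.143
  F: 1 × 18.998 = 18.998
  H: 12 × 1.008 = 12.096
  I: 1 × 126.904 = 126.904
  O: 5 × 15.999 = 79.995
Sum: 13×12.011 + 1×18.998 + 12×1.008 + 1×126.904 + 5×15.999 = 394.136 → 394.14 g/mol.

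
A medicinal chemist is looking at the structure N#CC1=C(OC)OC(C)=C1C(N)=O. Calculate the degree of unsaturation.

6

Molecular formula: C8H8N2O3.
DoU = (2C + 2 + N − H − X) / 2, where X is the halogen count and O/S are ignored.
    = (2·8 + 2 + 2 − 8 − 0) / 2 = 12 / 2 = 6.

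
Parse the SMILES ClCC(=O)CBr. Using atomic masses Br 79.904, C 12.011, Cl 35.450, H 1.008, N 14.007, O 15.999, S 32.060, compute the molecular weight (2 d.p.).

First, the molecular formula is C3H4BrClO (counting implicit H from valence).
  Br: 1 × 79.904 = 79.904
  C: 3 × 12.011 = 36.033
  Cl: 1 × 35.450 = 35.450
  H: 4 × 1.008 = 4.032
  O: 1 × 15.999 = 15.999
Sum: 1×79.904 + 3×12.011 + 1×35.450 + 4×1.008 + 1×15.999 = 171.418 → 171.42 g/mol.

171.42 g/mol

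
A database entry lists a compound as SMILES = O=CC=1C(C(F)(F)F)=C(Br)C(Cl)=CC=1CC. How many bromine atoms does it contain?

1

Scan the SMILES for Br atoms (remember two-letter symbols like Cl and Br are single atoms).
Bromine count: 1.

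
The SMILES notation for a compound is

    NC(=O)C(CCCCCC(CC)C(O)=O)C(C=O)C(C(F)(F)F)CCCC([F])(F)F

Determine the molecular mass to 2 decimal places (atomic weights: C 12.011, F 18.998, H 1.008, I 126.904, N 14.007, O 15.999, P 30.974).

449.43 g/mol

First, the molecular formula is C19H29F6NO4 (counting implicit H from valence).
  C: 19 × 12.011 = 228.209
  F: 6 × 18.998 = 113.988
  H: 29 × 1.008 = 29.232
  N: 1 × 14.007 = 14.007
  O: 4 × 15.999 = 63.996
Sum: 19×12.011 + 6×18.998 + 29×1.008 + 1×14.007 + 4×15.999 = 449.432 → 449.43 g/mol.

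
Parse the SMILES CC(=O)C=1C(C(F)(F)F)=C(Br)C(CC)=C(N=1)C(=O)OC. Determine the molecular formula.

Walk through each heavy atom and fill implicit hydrogens from standard valence (C 4, N 3, O 2, S 2, halogen 1):
  atom 1: C, bond orders sum to 1 (valence 4) → 3 H
  atom 2: C, bond orders sum to 4 (valence 4) → 0 H
  atom 3: O, bond orders sum to 2 (valence 2) → 0 H
  atom 4: C, bond orders sum to 4 (valence 4) → 0 H
  atom 5: C, bond orders sum to 4 (valence 4) → 0 H
  atom 6: C, bond orders sum to 4 (valence 4) → 0 H
  atom 7: F (halogen, monovalent) → 0 H
  atom 8: F (halogen, monovalent) → 0 H
  atom 9: F (halogen, monovalent) → 0 H
  atom 10: C, bond orders sum to 4 (valence 4) → 0 H
  atom 11: Br (halogen, monovalent) → 0 H
  atom 12: C, bond orders sum to 4 (valence 4) → 0 H
  atom 13: C, bond orders sum to 2 (valence 4) → 2 H
  atom 14: C, bond orders sum to 1 (valence 4) → 3 H
  atom 15: C, bond orders sum to 4 (valence 4) → 0 H
  atom 16: N, bond orders sum to 3 (valence 3) → 0 H
  atom 17: C, bond orders sum to 4 (valence 4) → 0 H
  atom 18: O, bond orders sum to 2 (valence 2) → 0 H
  atom 19: O, bond orders sum to 2 (valence 2) → 0 H
  atom 20: C, bond orders sum to 1 (valence 4) → 3 H
Totals → C:12, H:11, Br:1, F:3, N:1, O:3.

C12H11BrF3NO3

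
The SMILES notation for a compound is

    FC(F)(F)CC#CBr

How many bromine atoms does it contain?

1

Scan the SMILES for Br atoms (remember two-letter symbols like Cl and Br are single atoms).
Bromine count: 1.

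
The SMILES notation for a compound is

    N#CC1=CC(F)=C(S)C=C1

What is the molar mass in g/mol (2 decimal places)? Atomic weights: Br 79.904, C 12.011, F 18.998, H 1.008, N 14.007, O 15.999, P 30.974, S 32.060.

153.17 g/mol

First, the molecular formula is C7H4FNS (counting implicit H from valence).
  C: 7 × 12.011 = 84.077
  F: 1 × 18.998 = 18.998
  H: 4 × 1.008 = 4.032
  N: 1 × 14.007 = 14.007
  S: 1 × 32.060 = 32.060
Sum: 7×12.011 + 1×18.998 + 4×1.008 + 1×14.007 + 1×32.060 = 153.174 → 153.17 g/mol.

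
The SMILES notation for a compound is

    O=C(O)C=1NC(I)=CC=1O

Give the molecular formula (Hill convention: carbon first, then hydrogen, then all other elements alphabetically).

Walk through each heavy atom and fill implicit hydrogens from standard valence (C 4, N 3, O 2, S 2, halogen 1):
  atom 1: O, bond orders sum to 2 (valence 2) → 0 H
  atom 2: C, bond orders sum to 4 (valence 4) → 0 H
  atom 3: O, bond orders sum to 1 (valence 2) → 1 H
  atom 4: C, bond orders sum to 4 (valence 4) → 0 H
  atom 5: N, bond orders sum to 2 (valence 3) → 1 H
  atom 6: C, bond orders sum to 4 (valence 4) → 0 H
  atom 7: I (halogen, monovalent) → 0 H
  atom 8: C, bond orders sum to 3 (valence 4) → 1 H
  atom 9: C, bond orders sum to 4 (valence 4) → 0 H
  atom 10: O, bond orders sum to 1 (valence 2) → 1 H
Totals → C:5, H:4, I:1, N:1, O:3.

C5H4INO3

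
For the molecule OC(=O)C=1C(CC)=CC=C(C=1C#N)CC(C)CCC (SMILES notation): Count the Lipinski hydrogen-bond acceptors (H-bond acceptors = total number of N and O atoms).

N atoms: 1; O atoms: 2.
Lipinski HBA = 1 + 2 = 3.

3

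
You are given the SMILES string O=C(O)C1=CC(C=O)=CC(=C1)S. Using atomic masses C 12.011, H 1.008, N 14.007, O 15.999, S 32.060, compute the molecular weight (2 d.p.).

182.19 g/mol

First, the molecular formula is C8H6O3S (counting implicit H from valence).
  C: 8 × 12.011 = 96.088
  H: 6 × 1.008 = 6.048
  O: 3 × 15.999 = 47.997
  S: 1 × 32.060 = 32.060
Sum: 8×12.011 + 6×1.008 + 3×15.999 + 1×32.060 = 182.193 → 182.19 g/mol.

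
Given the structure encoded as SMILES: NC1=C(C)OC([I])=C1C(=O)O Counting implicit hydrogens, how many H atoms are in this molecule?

Walk through each heavy atom and fill implicit hydrogens from standard valence (C 4, N 3, O 2, S 2, halogen 1):
  atom 1: N, bond orders sum to 1 (valence 3) → 2 H
  atom 2: C, bond orders sum to 4 (valence 4) → 0 H
  atom 3: C, bond orders sum to 4 (valence 4) → 0 H
  atom 4: C, bond orders sum to 1 (valence 4) → 3 H
  atom 5: O, bond orders sum to 2 (valence 2) → 0 H
  atom 6: C, bond orders sum to 4 (valence 4) → 0 H
  atom 7: I with explicit H count 0
  atom 8: C, bond orders sum to 4 (valence 4) → 0 H
  atom 9: C, bond orders sum to 4 (valence 4) → 0 H
  atom 10: O, bond orders sum to 2 (valence 2) → 0 H
  atom 11: O, bond orders sum to 1 (valence 2) → 1 H
Total hydrogens: 6.

6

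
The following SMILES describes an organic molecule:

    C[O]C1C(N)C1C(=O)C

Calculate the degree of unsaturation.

Molecular formula: C6H11NO2.
DoU = (2C + 2 + N − H − X) / 2, where X is the halogen count and O/S are ignored.
    = (2·6 + 2 + 1 − 11 − 0) / 2 = 4 / 2 = 2.

2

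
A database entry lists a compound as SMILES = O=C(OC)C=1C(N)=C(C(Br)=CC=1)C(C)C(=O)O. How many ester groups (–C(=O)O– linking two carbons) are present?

The ester motif appears at heavy-atom position 2 in the SMILES.
Other groups present: 1 carboxylic acid, 1 primary amine.
Ester count: 1.

1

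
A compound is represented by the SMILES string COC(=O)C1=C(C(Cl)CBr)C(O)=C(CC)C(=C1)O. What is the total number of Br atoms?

1

Scan the SMILES for Br atoms (remember two-letter symbols like Cl and Br are single atoms).
Bromine count: 1.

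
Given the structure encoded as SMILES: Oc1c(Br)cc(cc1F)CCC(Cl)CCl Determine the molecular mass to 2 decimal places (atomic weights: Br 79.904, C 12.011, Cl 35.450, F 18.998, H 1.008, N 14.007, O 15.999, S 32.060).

315.99 g/mol

First, the molecular formula is C10H10BrCl2FO (counting implicit H from valence).
  Br: 1 × 79.904 = 79.904
  C: 10 × 12.011 = 120.110
  Cl: 2 × 35.450 = 70.900
  F: 1 × 18.998 = 18.998
  H: 10 × 1.008 = 10.080
  O: 1 × 15.999 = 15.999
Sum: 1×79.904 + 10×12.011 + 2×35.450 + 1×18.998 + 10×1.008 + 1×15.999 = 315.991 → 315.99 g/mol.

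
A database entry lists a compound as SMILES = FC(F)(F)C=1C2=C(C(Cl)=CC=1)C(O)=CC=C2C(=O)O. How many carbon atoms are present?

12

Count every carbon token in the SMILES (each C, including those in ring-closure positions and inside branches).
Carbon count: 12.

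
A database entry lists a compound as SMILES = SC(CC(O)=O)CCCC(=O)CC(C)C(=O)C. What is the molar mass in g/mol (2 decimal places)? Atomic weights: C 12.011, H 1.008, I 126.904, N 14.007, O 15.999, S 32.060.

First, the molecular formula is C12H20O4S (counting implicit H from valence).
  C: 12 × 12.011 = 144.132
  H: 20 × 1.008 = 20.160
  O: 4 × 15.999 = 63.996
  S: 1 × 32.060 = 32.060
Sum: 12×12.011 + 20×1.008 + 4×15.999 + 1×32.060 = 260.348 → 260.35 g/mol.

260.35 g/mol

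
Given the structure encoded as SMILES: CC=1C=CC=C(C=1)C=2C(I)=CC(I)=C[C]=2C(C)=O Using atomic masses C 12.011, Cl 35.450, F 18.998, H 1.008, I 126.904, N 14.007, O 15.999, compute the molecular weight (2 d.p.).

462.07 g/mol

First, the molecular formula is C15H12I2O (counting implicit H from valence).
  C: 15 × 12.011 = 180.165
  H: 12 × 1.008 = 12.096
  I: 2 × 126.904 = 253.808
  O: 1 × 15.999 = 15.999
Sum: 15×12.011 + 12×1.008 + 2×126.904 + 1×15.999 = 462.068 → 462.07 g/mol.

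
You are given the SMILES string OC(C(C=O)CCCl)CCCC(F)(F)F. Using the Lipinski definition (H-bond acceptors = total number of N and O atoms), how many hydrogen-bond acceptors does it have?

N atoms: 0; O atoms: 2.
Lipinski HBA = 0 + 2 = 2.

2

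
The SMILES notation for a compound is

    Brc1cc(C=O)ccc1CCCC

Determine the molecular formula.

C11H13BrO

Walk through each heavy atom and fill implicit hydrogens from standard valence (C 4, N 3, O 2, S 2, halogen 1); for lowercase aromatic atoms, an aromatic c carries 1 H when it has two neighbours and 0 H with three, and aromatic n carries 0 H:
  atom 1: Br (halogen, monovalent) → 0 H
  atom 2: aromatic c, 3 neighbours → 0 H
  atom 3: aromatic c, 2 neighbours → 1 H
  atom 4: aromatic c, 3 neighbours → 0 H
  atom 5: C, bond orders sum to 3 (valence 4) → 1 H
  atom 6: O, bond orders sum to 2 (valence 2) → 0 H
  atom 7: aromatic c, 2 neighbours → 1 H
  atom 8: aromatic c, 2 neighbours → 1 H
  atom 9: aromatic c, 3 neighbours → 0 H
  atom 10: C, bond orders sum to 2 (valence 4) → 2 H
  atom 11: C, bond orders sum to 2 (valence 4) → 2 H
  atom 12: C, bond orders sum to 2 (valence 4) → 2 H
  atom 13: C, bond orders sum to 1 (valence 4) → 3 H
Totals → C:11, H:13, Br:1, O:1.
In Hill order: C11H13BrO.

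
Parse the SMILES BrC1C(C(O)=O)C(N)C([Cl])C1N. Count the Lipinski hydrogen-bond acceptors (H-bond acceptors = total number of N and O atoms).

N atoms: 2; O atoms: 2.
Lipinski HBA = 2 + 2 = 4.

4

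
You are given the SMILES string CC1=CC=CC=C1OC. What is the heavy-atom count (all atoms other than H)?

Every atom symbol written in the SMILES (organic subset) is one heavy atom; implicit H are not written.
Heavy atoms by element → C:8, O:1.
Total: 9.

9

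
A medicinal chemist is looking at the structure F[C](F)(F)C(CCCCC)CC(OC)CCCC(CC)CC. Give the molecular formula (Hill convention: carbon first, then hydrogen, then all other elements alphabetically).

Walk through each heavy atom and fill implicit hydrogens from standard valence (C 4, N 3, O 2, S 2, halogen 1):
  atom 1: F (halogen, monovalent) → 0 H
  atom 2: C with explicit H count 0
  atom 3: F (halogen, monovalent) → 0 H
  atom 4: F (halogen, monovalent) → 0 H
  atom 5: C, bond orders sum to 3 (valence 4) → 1 H
  atom 6: C, bond orders sum to 2 (valence 4) → 2 H
  atom 7: C, bond orders sum to 2 (valence 4) → 2 H
  atom 8: C, bond orders sum to 2 (valence 4) → 2 H
  atom 9: C, bond orders sum to 2 (valence 4) → 2 H
  atom 10: C, bond orders sum to 1 (valence 4) → 3 H
  atom 11: C, bond orders sum to 2 (valence 4) → 2 H
  atom 12: C, bond orders sum to 3 (valence 4) → 1 H
  atom 13: O, bond orders sum to 2 (valence 2) → 0 H
  atom 14: C, bond orders sum to 1 (valence 4) → 3 H
  atom 15: C, bond orders sum to 2 (valence 4) → 2 H
  atom 16: C, bond orders sum to 2 (valence 4) → 2 H
  atom 17: C, bond orders sum to 2 (valence 4) → 2 H
  atom 18: C, bond orders sum to 3 (valence 4) → 1 H
  atom 19: C, bond orders sum to 2 (valence 4) → 2 H
  atom 20: C, bond orders sum to 1 (valence 4) → 3 H
  atom 21: C, bond orders sum to 2 (valence 4) → 2 H
  atom 22: C, bond orders sum to 1 (valence 4) → 3 H
Totals → C:18, H:35, F:3, O:1.
In Hill order: C18H35F3O.

C18H35F3O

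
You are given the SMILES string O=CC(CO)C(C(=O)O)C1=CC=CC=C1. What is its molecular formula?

C11H12O4

Walk through each heavy atom and fill implicit hydrogens from standard valence (C 4, N 3, O 2, S 2, halogen 1):
  atom 1: O, bond orders sum to 2 (valence 2) → 0 H
  atom 2: C, bond orders sum to 3 (valence 4) → 1 H
  atom 3: C, bond orders sum to 3 (valence 4) → 1 H
  atom 4: C, bond orders sum to 2 (valence 4) → 2 H
  atom 5: O, bond orders sum to 1 (valence 2) → 1 H
  atom 6: C, bond orders sum to 3 (valence 4) → 1 H
  atom 7: C, bond orders sum to 4 (valence 4) → 0 H
  atom 8: O, bond orders sum to 2 (valence 2) → 0 H
  atom 9: O, bond orders sum to 1 (valence 2) → 1 H
  atom 10: C, bond orders sum to 4 (valence 4) → 0 H
  atom 11: C, bond orders sum to 3 (valence 4) → 1 H
  atom 12: C, bond orders sum to 3 (valence 4) → 1 H
  atom 13: C, bond orders sum to 3 (valence 4) → 1 H
  atom 14: C, bond orders sum to 3 (valence 4) → 1 H
  atom 15: C, bond orders sum to 3 (valence 4) → 1 H
Totals → C:11, H:12, O:4.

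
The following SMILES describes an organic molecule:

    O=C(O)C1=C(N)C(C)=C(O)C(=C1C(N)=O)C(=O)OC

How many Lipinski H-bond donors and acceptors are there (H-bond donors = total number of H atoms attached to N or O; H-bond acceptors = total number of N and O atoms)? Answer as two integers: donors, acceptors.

Donors: find every N or O and count the H atoms it carries.
  atom 1 (O): bond orders sum to 2 → 0 H
  atom 3 (O): bond orders sum to 1 → 1 H
  atom 6 (N): bond orders sum to 1 → 2 H
  atom 10 (O): bond orders sum to 1 → 1 H
  atom 14 (N): bond orders sum to 1 → 2 H
  atom 15 (O): bond orders sum to 2 → 0 H
  atom 17 (O): bond orders sum to 2 → 0 H
  atom 18 (O): bond orders sum to 2 → 0 H
Lipinski HBD = 6.
Acceptors: N atoms = 2, O atoms = 6 → HBA = 8.

6, 8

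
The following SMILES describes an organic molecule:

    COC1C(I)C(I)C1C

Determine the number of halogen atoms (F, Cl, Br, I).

2

Halogen atoms appear at heavy-atom positions 5, 7 (2×I).
Other groups present: 1 ether.
Halogen count: 2.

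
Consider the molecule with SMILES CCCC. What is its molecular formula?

C4H10

Walk through each heavy atom and fill implicit hydrogens from standard valence (C 4, N 3, O 2, S 2, halogen 1):
  atom 1: C, bond orders sum to 1 (valence 4) → 3 H
  atom 2: C, bond orders sum to 2 (valence 4) → 2 H
  atom 3: C, bond orders sum to 2 (valence 4) → 2 H
  atom 4: C, bond orders sum to 1 (valence 4) → 3 H
Totals → C:4, H:10.
In Hill order: C4H10.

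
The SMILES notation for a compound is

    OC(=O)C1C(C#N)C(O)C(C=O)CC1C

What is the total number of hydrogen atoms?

13

Walk through each heavy atom and fill implicit hydrogens from standard valence (C 4, N 3, O 2, S 2, halogen 1):
  atom 1: O, bond orders sum to 1 (valence 2) → 1 H
  atom 2: C, bond orders sum to 4 (valence 4) → 0 H
  atom 3: O, bond orders sum to 2 (valence 2) → 0 H
  atom 4: C, bond orders sum to 3 (valence 4) → 1 H
  atom 5: C, bond orders sum to 3 (valence 4) → 1 H
  atom 6: C, bond orders sum to 4 (valence 4) → 0 H
  atom 7: N, bond orders sum to 3 (valence 3) → 0 H
  atom 8: C, bond orders sum to 3 (valence 4) → 1 H
  atom 9: O, bond orders sum to 1 (valence 2) → 1 H
  atom 10: C, bond orders sum to 3 (valence 4) → 1 H
  atom 11: C, bond orders sum to 3 (valence 4) → 1 H
  atom 12: O, bond orders sum to 2 (valence 2) → 0 H
  atom 13: C, bond orders sum to 2 (valence 4) → 2 H
  atom 14: C, bond orders sum to 3 (valence 4) → 1 H
  atom 15: C, bond orders sum to 1 (valence 4) → 3 H
Total hydrogens: 13.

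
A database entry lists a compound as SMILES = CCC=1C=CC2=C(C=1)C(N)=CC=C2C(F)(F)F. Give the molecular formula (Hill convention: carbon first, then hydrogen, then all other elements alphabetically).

C13H12F3N

Walk through each heavy atom and fill implicit hydrogens from standard valence (C 4, N 3, O 2, S 2, halogen 1):
  atom 1: C, bond orders sum to 1 (valence 4) → 3 H
  atom 2: C, bond orders sum to 2 (valence 4) → 2 H
  atom 3: C, bond orders sum to 4 (valence 4) → 0 H
  atom 4: C, bond orders sum to 3 (valence 4) → 1 H
  atom 5: C, bond orders sum to 3 (valence 4) → 1 H
  atom 6: C, bond orders sum to 4 (valence 4) → 0 H
  atom 7: C, bond orders sum to 4 (valence 4) → 0 H
  atom 8: C, bond orders sum to 3 (valence 4) → 1 H
  atom 9: C, bond orders sum to 4 (valence 4) → 0 H
  atom 10: N, bond orders sum to 1 (valence 3) → 2 H
  atom 11: C, bond orders sum to 3 (valence 4) → 1 H
  atom 12: C, bond orders sum to 3 (valence 4) → 1 H
  atom 13: C, bond orders sum to 4 (valence 4) → 0 H
  atom 14: C, bond orders sum to 4 (valence 4) → 0 H
  atom 15: F (halogen, monovalent) → 0 H
  atom 16: F (halogen, monovalent) → 0 H
  atom 17: F (halogen, monovalent) → 0 H
Totals → C:13, H:12, F:3, N:1.
In Hill order: C13H12F3N.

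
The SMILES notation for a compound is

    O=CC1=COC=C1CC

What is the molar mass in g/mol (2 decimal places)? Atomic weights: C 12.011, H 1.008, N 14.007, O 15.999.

124.14 g/mol

First, the molecular formula is C7H8O2 (counting implicit H from valence).
  C: 7 × 12.011 = 84.077
  H: 8 × 1.008 = 8.064
  O: 2 × 15.999 = 31.998
Sum: 7×12.011 + 8×1.008 + 2×15.999 = 124.139 → 124.14 g/mol.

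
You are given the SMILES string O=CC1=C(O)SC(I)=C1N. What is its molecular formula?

Walk through each heavy atom and fill implicit hydrogens from standard valence (C 4, N 3, O 2, S 2, halogen 1):
  atom 1: O, bond orders sum to 2 (valence 2) → 0 H
  atom 2: C, bond orders sum to 3 (valence 4) → 1 H
  atom 3: C, bond orders sum to 4 (valence 4) → 0 H
  atom 4: C, bond orders sum to 4 (valence 4) → 0 H
  atom 5: O, bond orders sum to 1 (valence 2) → 1 H
  atom 6: S, bond orders sum to 2 (valence 2) → 0 H
  atom 7: C, bond orders sum to 4 (valence 4) → 0 H
  atom 8: I (halogen, monovalent) → 0 H
  atom 9: C, bond orders sum to 4 (valence 4) → 0 H
  atom 10: N, bond orders sum to 1 (valence 3) → 2 H
Totals → C:5, H:4, I:1, N:1, O:2, S:1.
In Hill order: C5H4INO2S.

C5H4INO2S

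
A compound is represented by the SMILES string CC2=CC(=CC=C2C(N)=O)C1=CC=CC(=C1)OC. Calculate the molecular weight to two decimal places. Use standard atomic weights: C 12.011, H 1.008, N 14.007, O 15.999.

First, the molecular formula is C15H15NO2 (counting implicit H from valence).
  C: 15 × 12.011 = 180.165
  H: 15 × 1.008 = 15.120
  N: 1 × 14.007 = 14.007
  O: 2 × 15.999 = 31.998
Sum: 15×12.011 + 15×1.008 + 1×14.007 + 2×15.999 = 241.290 → 241.29 g/mol.

241.29 g/mol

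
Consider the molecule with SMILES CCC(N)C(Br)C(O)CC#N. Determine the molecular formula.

C7H13BrN2O

Walk through each heavy atom and fill implicit hydrogens from standard valence (C 4, N 3, O 2, S 2, halogen 1):
  atom 1: C, bond orders sum to 1 (valence 4) → 3 H
  atom 2: C, bond orders sum to 2 (valence 4) → 2 H
  atom 3: C, bond orders sum to 3 (valence 4) → 1 H
  atom 4: N, bond orders sum to 1 (valence 3) → 2 H
  atom 5: C, bond orders sum to 3 (valence 4) → 1 H
  atom 6: Br (halogen, monovalent) → 0 H
  atom 7: C, bond orders sum to 3 (valence 4) → 1 H
  atom 8: O, bond orders sum to 1 (valence 2) → 1 H
  atom 9: C, bond orders sum to 2 (valence 4) → 2 H
  atom 10: C, bond orders sum to 4 (valence 4) → 0 H
  atom 11: N, bond orders sum to 3 (valence 3) → 0 H
Totals → C:7, H:13, Br:1, N:2, O:1.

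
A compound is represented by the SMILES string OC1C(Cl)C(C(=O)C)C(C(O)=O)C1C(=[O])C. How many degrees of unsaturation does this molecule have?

4

Degree of unsaturation = (number of rings) + (number of π bonds).
Ring closures in the SMILES: 1.
π bonds: 3 double bonds (each 1 DoU) → 3 DoU from unsaturation.
Total DoU = 1 + 3 = 4.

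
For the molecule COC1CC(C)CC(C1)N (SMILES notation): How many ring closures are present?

In SMILES, each pair of matching ring-closure digits denotes one ring-closing bond; the number of such bonds equals the number of independent rings.
Ring-closure bonds here: 1.

1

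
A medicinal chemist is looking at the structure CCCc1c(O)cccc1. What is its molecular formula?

C9H12O

Walk through each heavy atom and fill implicit hydrogens from standard valence (C 4, N 3, O 2, S 2, halogen 1); for lowercase aromatic atoms, an aromatic c carries 1 H when it has two neighbours and 0 H with three, and aromatic n carries 0 H:
  atom 1: C, bond orders sum to 1 (valence 4) → 3 H
  atom 2: C, bond orders sum to 2 (valence 4) → 2 H
  atom 3: C, bond orders sum to 2 (valence 4) → 2 H
  atom 4: aromatic c, 3 neighbours → 0 H
  atom 5: aromatic c, 3 neighbours → 0 H
  atom 6: O, bond orders sum to 1 (valence 2) → 1 H
  atom 7: aromatic c, 2 neighbours → 1 H
  atom 8: aromatic c, 2 neighbours → 1 H
  atom 9: aromatic c, 2 neighbours → 1 H
  atom 10: aromatic c, 2 neighbours → 1 H
Totals → C:9, H:12, O:1.
In Hill order: C9H12O.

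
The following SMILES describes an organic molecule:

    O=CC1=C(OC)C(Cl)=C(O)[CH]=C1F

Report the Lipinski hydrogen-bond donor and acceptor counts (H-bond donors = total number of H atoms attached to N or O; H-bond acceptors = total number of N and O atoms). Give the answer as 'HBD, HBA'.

Donors: find every N or O and count the H atoms it carries.
  atom 1 (O): bond orders sum to 2 → 0 H
  atom 5 (O): bond orders sum to 2 → 0 H
  atom 10 (O): bond orders sum to 1 → 1 H
Lipinski HBD = 1.
Acceptors: N atoms = 0, O atoms = 3 → HBA = 3.

1, 3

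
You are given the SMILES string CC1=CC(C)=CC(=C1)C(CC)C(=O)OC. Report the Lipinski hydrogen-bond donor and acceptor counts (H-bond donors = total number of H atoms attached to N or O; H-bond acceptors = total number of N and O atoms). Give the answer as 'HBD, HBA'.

0, 2

Donors: find every N or O and count the H atoms it carries.
  atom 13 (O): bond orders sum to 2 → 0 H
  atom 14 (O): bond orders sum to 2 → 0 H
Lipinski HBD = 0.
Acceptors: N atoms = 0, O atoms = 2 → HBA = 2.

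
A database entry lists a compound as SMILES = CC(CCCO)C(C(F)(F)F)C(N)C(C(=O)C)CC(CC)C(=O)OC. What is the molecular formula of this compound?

Walk through each heavy atom and fill implicit hydrogens from standard valence (C 4, N 3, O 2, S 2, halogen 1):
  atom 1: C, bond orders sum to 1 (valence 4) → 3 H
  atom 2: C, bond orders sum to 3 (valence 4) → 1 H
  atom 3: C, bond orders sum to 2 (valence 4) → 2 H
  atom 4: C, bond orders sum to 2 (valence 4) → 2 H
  atom 5: C, bond orders sum to 2 (valence 4) → 2 H
  atom 6: O, bond orders sum to 1 (valence 2) → 1 H
  atom 7: C, bond orders sum to 3 (valence 4) → 1 H
  atom 8: C, bond orders sum to 4 (valence 4) → 0 H
  atom 9: F (halogen, monovalent) → 0 H
  atom 10: F (halogen, monovalent) → 0 H
  atom 11: F (halogen, monovalent) → 0 H
  atom 12: C, bond orders sum to 3 (valence 4) → 1 H
  atom 13: N, bond orders sum to 1 (valence 3) → 2 H
  atom 14: C, bond orders sum to 3 (valence 4) → 1 H
  atom 15: C, bond orders sum to 4 (valence 4) → 0 H
  atom 16: O, bond orders sum to 2 (valence 2) → 0 H
  atom 17: C, bond orders sum to 1 (valence 4) → 3 H
  atom 18: C, bond orders sum to 2 (valence 4) → 2 H
  atom 19: C, bond orders sum to 3 (valence 4) → 1 H
  atom 20: C, bond orders sum to 2 (valence 4) → 2 H
  atom 21: C, bond orders sum to 1 (valence 4) → 3 H
  atom 22: C, bond orders sum to 4 (valence 4) → 0 H
  atom 23: O, bond orders sum to 2 (valence 2) → 0 H
  atom 24: O, bond orders sum to 2 (valence 2) → 0 H
  atom 25: C, bond orders sum to 1 (valence 4) → 3 H
Totals → C:17, H:30, F:3, N:1, O:4.

C17H30F3NO4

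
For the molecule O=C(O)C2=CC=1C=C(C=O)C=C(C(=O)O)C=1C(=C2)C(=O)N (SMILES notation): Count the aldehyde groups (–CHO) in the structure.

1

The aldehyde motif appears at heavy-atom position 9 in the SMILES.
Other groups present: 1 amide, 2 carboxylic acid.
Aldehyde count: 1.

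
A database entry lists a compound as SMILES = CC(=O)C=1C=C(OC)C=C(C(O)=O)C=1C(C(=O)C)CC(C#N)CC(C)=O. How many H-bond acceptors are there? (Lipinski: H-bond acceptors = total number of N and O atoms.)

N atoms: 1; O atoms: 6.
Lipinski HBA = 1 + 6 = 7.

7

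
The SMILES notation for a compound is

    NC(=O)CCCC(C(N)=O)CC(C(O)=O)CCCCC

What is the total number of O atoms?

4

Scan the SMILES for O atoms (remember two-letter symbols like Cl and Br are single atoms).
Oxygen count: 4.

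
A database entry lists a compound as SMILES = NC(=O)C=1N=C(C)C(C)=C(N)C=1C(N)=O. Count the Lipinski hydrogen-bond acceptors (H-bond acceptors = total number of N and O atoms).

N atoms: 4; O atoms: 2.
Lipinski HBA = 4 + 2 = 6.

6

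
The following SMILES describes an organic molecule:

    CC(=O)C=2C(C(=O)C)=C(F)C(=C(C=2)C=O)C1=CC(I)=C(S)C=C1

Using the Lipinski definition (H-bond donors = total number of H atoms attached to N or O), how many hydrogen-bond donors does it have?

0

Donors: find every N or O and count the H atoms it carries.
  atom 3 (O): bond orders sum to 2 → 0 H
  atom 7 (O): bond orders sum to 2 → 0 H
  atom 15 (O): bond orders sum to 2 → 0 H
Lipinski HBD = 0.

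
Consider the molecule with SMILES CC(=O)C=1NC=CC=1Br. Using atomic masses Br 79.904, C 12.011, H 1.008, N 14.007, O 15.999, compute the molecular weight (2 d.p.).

188.02 g/mol

First, the molecular formula is C6H6BrNO (counting implicit H from valence).
  Br: 1 × 79.904 = 79.904
  C: 6 × 12.011 = 72.066
  H: 6 × 1.008 = 6.048
  N: 1 × 14.007 = 14.007
  O: 1 × 15.999 = 15.999
Sum: 1×79.904 + 6×12.011 + 6×1.008 + 1×14.007 + 1×15.999 = 188.024 → 188.02 g/mol.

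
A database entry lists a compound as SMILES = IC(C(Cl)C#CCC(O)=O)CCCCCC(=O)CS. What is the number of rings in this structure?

In SMILES, each pair of matching ring-closure digits denotes one ring-closing bond; the number of such bonds equals the number of independent rings.
Ring-closure bonds here: 0.

0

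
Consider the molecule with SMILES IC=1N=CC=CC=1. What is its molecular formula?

Walk through each heavy atom and fill implicit hydrogens from standard valence (C 4, N 3, O 2, S 2, halogen 1):
  atom 1: I (halogen, monovalent) → 0 H
  atom 2: C, bond orders sum to 4 (valence 4) → 0 H
  atom 3: N, bond orders sum to 3 (valence 3) → 0 H
  atom 4: C, bond orders sum to 3 (valence 4) → 1 H
  atom 5: C, bond orders sum to 3 (valence 4) → 1 H
  atom 6: C, bond orders sum to 3 (valence 4) → 1 H
  atom 7: C, bond orders sum to 3 (valence 4) → 1 H
Totals → C:5, H:4, I:1, N:1.
In Hill order: C5H4IN.

C5H4IN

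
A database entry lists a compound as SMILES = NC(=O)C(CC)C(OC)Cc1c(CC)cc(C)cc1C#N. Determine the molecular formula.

C17H24N2O2

Walk through each heavy atom and fill implicit hydrogens from standard valence (C 4, N 3, O 2, S 2, halogen 1); for lowercase aromatic atoms, an aromatic c carries 1 H when it has two neighbours and 0 H with three, and aromatic n carries 0 H:
  atom 1: N, bond orders sum to 1 (valence 3) → 2 H
  atom 2: C, bond orders sum to 4 (valence 4) → 0 H
  atom 3: O, bond orders sum to 2 (valence 2) → 0 H
  atom 4: C, bond orders sum to 3 (valence 4) → 1 H
  atom 5: C, bond orders sum to 2 (valence 4) → 2 H
  atom 6: C, bond orders sum to 1 (valence 4) → 3 H
  atom 7: C, bond orders sum to 3 (valence 4) → 1 H
  atom 8: O, bond orders sum to 2 (valence 2) → 0 H
  atom 9: C, bond orders sum to 1 (valence 4) → 3 H
  atom 10: C, bond orders sum to 2 (valence 4) → 2 H
  atom 11: aromatic c, 3 neighbours → 0 H
  atom 12: aromatic c, 3 neighbours → 0 H
  atom 13: C, bond orders sum to 2 (valence 4) → 2 H
  atom 14: C, bond orders sum to 1 (valence 4) → 3 H
  atom 15: aromatic c, 2 neighbours → 1 H
  atom 16: aromatic c, 3 neighbours → 0 H
  atom 17: C, bond orders sum to 1 (valence 4) → 3 H
  atom 18: aromatic c, 2 neighbours → 1 H
  atom 19: aromatic c, 3 neighbours → 0 H
  atom 20: C, bond orders sum to 4 (valence 4) → 0 H
  atom 21: N, bond orders sum to 3 (valence 3) → 0 H
Totals → C:17, H:24, N:2, O:2.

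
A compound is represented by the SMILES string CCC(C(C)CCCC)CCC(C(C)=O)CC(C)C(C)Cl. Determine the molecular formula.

C19H37ClO

Walk through each heavy atom and fill implicit hydrogens from standard valence (C 4, N 3, O 2, S 2, halogen 1):
  atom 1: C, bond orders sum to 1 (valence 4) → 3 H
  atom 2: C, bond orders sum to 2 (valence 4) → 2 H
  atom 3: C, bond orders sum to 3 (valence 4) → 1 H
  atom 4: C, bond orders sum to 3 (valence 4) → 1 H
  atom 5: C, bond orders sum to 1 (valence 4) → 3 H
  atom 6: C, bond orders sum to 2 (valence 4) → 2 H
  atom 7: C, bond orders sum to 2 (valence 4) → 2 H
  atom 8: C, bond orders sum to 2 (valence 4) → 2 H
  atom 9: C, bond orders sum to 1 (valence 4) → 3 H
  atom 10: C, bond orders sum to 2 (valence 4) → 2 H
  atom 11: C, bond orders sum to 2 (valence 4) → 2 H
  atom 12: C, bond orders sum to 3 (valence 4) → 1 H
  atom 13: C, bond orders sum to 4 (valence 4) → 0 H
  atom 14: C, bond orders sum to 1 (valence 4) → 3 H
  atom 15: O, bond orders sum to 2 (valence 2) → 0 H
  atom 16: C, bond orders sum to 2 (valence 4) → 2 H
  atom 17: C, bond orders sum to 3 (valence 4) → 1 H
  atom 18: C, bond orders sum to 1 (valence 4) → 3 H
  atom 19: C, bond orders sum to 3 (valence 4) → 1 H
  atom 20: C, bond orders sum to 1 (valence 4) → 3 H
  atom 21: Cl (halogen, monovalent) → 0 H
Totals → C:19, H:37, Cl:1, O:1.
In Hill order: C19H37ClO.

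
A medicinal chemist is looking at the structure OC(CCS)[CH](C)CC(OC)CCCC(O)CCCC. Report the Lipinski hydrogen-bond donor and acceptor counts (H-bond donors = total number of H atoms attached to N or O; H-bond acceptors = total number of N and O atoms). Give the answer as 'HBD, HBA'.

Donors: find every N or O and count the H atoms it carries.
  atom 1 (O): bond orders sum to 1 → 1 H
  atom 10 (O): bond orders sum to 2 → 0 H
  atom 16 (O): bond orders sum to 1 → 1 H
Lipinski HBD = 2.
Acceptors: N atoms = 0, O atoms = 3 → HBA = 3.

2, 3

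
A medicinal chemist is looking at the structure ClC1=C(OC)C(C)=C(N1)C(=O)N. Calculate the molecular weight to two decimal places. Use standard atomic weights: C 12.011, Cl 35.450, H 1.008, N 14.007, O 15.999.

First, the molecular formula is C7H9ClN2O2 (counting implicit H from valence).
  C: 7 × 12.011 = 84.077
  Cl: 1 × 35.450 = 35.450
  H: 9 × 1.008 = 9.072
  N: 2 × 14.007 = 28.014
  O: 2 × 15.999 = 31.998
Sum: 7×12.011 + 1×35.450 + 9×1.008 + 2×14.007 + 2×15.999 = 188.611 → 188.61 g/mol.

188.61 g/mol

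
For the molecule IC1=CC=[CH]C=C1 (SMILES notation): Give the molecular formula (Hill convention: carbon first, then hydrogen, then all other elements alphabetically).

C6H5I

Walk through each heavy atom and fill implicit hydrogens from standard valence (C 4, N 3, O 2, S 2, halogen 1):
  atom 1: I (halogen, monovalent) → 0 H
  atom 2: C, bond orders sum to 4 (valence 4) → 0 H
  atom 3: C, bond orders sum to 3 (valence 4) → 1 H
  atom 4: C, bond orders sum to 3 (valence 4) → 1 H
  atom 5: C with explicit H count 1
  atom 6: C, bond orders sum to 3 (valence 4) → 1 H
  atom 7: C, bond orders sum to 3 (valence 4) → 1 H
Totals → C:6, H:5, I:1.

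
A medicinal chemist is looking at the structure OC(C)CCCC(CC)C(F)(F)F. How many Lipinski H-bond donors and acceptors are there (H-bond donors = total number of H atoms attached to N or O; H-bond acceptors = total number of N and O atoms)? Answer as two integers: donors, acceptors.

1, 1

Donors: find every N or O and count the H atoms it carries.
  atom 1 (O): bond orders sum to 1 → 1 H
Lipinski HBD = 1.
Acceptors: N atoms = 0, O atoms = 1 → HBA = 1.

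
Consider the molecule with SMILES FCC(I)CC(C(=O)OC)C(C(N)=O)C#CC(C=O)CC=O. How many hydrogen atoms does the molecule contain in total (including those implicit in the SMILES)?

17

Walk through each heavy atom and fill implicit hydrogens from standard valence (C 4, N 3, O 2, S 2, halogen 1):
  atom 1: F (halogen, monovalent) → 0 H
  atom 2: C, bond orders sum to 2 (valence 4) → 2 H
  atom 3: C, bond orders sum to 3 (valence 4) → 1 H
  atom 4: I (halogen, monovalent) → 0 H
  atom 5: C, bond orders sum to 2 (valence 4) → 2 H
  atom 6: C, bond orders sum to 3 (valence 4) → 1 H
  atom 7: C, bond orders sum to 4 (valence 4) → 0 H
  atom 8: O, bond orders sum to 2 (valence 2) → 0 H
  atom 9: O, bond orders sum to 2 (valence 2) → 0 H
  atom 10: C, bond orders sum to 1 (valence 4) → 3 H
  atom 11: C, bond orders sum to 3 (valence 4) → 1 H
  atom 12: C, bond orders sum to 4 (valence 4) → 0 H
  atom 13: N, bond orders sum to 1 (valence 3) → 2 H
  atom 14: O, bond orders sum to 2 (valence 2) → 0 H
  atom 15: C, bond orders sum to 4 (valence 4) → 0 H
  atom 16: C, bond orders sum to 4 (valence 4) → 0 H
  atom 17: C, bond orders sum to 3 (valence 4) → 1 H
  atom 18: C, bond orders sum to 3 (valence 4) → 1 H
  atom 19: O, bond orders sum to 2 (valence 2) → 0 H
  atom 20: C, bond orders sum to 2 (valence 4) → 2 H
  atom 21: C, bond orders sum to 3 (valence 4) → 1 H
  atom 22: O, bond orders sum to 2 (valence 2) → 0 H
Total hydrogens: 17.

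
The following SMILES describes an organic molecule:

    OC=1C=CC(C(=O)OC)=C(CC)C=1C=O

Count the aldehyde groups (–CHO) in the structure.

1

The aldehyde motif appears at heavy-atom position 14 in the SMILES.
Other groups present: 1 ester, 1 hydroxyl.
Aldehyde count: 1.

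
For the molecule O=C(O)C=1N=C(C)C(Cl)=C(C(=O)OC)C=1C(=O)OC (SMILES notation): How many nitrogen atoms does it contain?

Scan the SMILES for N atoms (remember two-letter symbols like Cl and Br are single atoms).
Nitrogen count: 1.

1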